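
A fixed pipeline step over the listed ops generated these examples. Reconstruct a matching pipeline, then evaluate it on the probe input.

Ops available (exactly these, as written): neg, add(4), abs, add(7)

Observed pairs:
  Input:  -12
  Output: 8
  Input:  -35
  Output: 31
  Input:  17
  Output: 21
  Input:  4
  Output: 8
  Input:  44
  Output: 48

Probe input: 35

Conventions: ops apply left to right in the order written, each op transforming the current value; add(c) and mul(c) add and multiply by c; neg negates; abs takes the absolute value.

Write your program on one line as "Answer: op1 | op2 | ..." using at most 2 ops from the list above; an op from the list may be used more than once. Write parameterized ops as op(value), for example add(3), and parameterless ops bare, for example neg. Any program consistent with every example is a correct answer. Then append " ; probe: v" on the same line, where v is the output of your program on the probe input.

add(4) | abs ; probe: 39

Check, running the answer program on each example:
  -12 -> -8 -> 8
  -35 -> -31 -> 31
  17 -> 21 -> 21
  4 -> 8 -> 8
  44 -> 48 -> 48
  probe: 35 -> 39 -> 39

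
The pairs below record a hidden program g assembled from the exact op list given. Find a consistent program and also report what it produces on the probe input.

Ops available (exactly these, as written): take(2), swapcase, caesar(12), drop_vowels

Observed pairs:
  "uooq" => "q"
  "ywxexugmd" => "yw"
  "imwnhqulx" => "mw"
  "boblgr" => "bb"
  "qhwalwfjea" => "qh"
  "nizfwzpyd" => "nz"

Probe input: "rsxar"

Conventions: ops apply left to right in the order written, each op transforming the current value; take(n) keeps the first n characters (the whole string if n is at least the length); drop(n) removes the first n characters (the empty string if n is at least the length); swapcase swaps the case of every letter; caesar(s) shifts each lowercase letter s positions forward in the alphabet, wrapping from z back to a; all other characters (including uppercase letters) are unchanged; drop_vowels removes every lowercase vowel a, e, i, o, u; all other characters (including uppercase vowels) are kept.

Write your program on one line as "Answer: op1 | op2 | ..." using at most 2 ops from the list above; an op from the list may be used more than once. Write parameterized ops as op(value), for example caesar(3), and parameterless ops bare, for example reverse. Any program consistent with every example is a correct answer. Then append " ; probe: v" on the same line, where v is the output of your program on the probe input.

drop_vowels | take(2) ; probe: "rs"

Check, running the answer program on each example:
  "uooq" -> "q" -> "q"
  "ywxexugmd" -> "ywxxgmd" -> "yw"
  "imwnhqulx" -> "mwnhqlx" -> "mw"
  "boblgr" -> "bblgr" -> "bb"
  "qhwalwfjea" -> "qhwlwfj" -> "qh"
  "nizfwzpyd" -> "nzfwzpyd" -> "nz"
  probe: "rsxar" -> "rsxr" -> "rs"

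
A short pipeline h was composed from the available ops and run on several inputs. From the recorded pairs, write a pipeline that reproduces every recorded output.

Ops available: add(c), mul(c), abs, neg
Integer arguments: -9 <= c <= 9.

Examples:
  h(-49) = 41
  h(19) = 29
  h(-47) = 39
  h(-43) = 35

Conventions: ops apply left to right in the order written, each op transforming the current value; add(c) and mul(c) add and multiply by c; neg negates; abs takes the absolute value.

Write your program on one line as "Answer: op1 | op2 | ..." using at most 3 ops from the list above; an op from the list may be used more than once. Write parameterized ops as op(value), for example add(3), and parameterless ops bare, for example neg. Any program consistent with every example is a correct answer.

add(9) | abs | add(1)

Check, running the answer program on each example:
  -49 -> -40 -> 40 -> 41
  19 -> 28 -> 28 -> 29
  -47 -> -38 -> 38 -> 39
  -43 -> -34 -> 34 -> 35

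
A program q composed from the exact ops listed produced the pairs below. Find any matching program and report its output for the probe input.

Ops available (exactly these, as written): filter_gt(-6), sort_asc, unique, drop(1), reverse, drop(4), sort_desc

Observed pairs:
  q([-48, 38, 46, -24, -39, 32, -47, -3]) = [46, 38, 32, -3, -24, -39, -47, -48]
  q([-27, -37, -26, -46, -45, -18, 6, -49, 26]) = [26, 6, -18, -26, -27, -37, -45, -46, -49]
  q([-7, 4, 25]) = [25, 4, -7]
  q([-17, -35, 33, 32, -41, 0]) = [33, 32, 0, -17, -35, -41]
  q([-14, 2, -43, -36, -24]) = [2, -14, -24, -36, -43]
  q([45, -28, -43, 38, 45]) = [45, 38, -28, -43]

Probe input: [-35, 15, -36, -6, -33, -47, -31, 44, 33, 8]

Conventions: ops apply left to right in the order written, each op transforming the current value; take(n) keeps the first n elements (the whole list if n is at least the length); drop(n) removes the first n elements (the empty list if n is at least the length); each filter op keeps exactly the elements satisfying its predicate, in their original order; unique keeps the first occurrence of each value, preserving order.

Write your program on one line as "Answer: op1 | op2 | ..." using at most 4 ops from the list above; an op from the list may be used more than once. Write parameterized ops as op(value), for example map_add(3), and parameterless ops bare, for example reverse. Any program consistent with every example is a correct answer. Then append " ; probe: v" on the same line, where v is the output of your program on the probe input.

sort_asc | unique | sort_desc ; probe: [44, 33, 15, 8, -6, -31, -33, -35, -36, -47]

Check, running the answer program on each example:
  [-48, 38, 46, -24, -39, 32, -47, -3] -> [-48, -47, -39, -24, -3, 32, 38, 46] -> [-48, -47, -39, -24, -3, 32, 38, 46] -> [46, 38, 32, -3, -24, -39, -47, -48]
  [-27, -37, -26, -46, -45, -18, 6, -49, 26] -> [-49, -46, -45, -37, -27, -26, -18, 6, 26] -> [-49, -46, -45, -37, -27, -26, -18, 6, 26] -> [26, 6, -18, -26, -27, -37, -45, -46, -49]
  [-7, 4, 25] -> [-7, 4, 25] -> [-7, 4, 25] -> [25, 4, -7]
  [-17, -35, 33, 32, -41, 0] -> [-41, -35, -17, 0, 32, 33] -> [-41, -35, -17, 0, 32, 33] -> [33, 32, 0, -17, -35, -41]
  [-14, 2, -43, -36, -24] -> [-43, -36, -24, -14, 2] -> [-43, -36, -24, -14, 2] -> [2, -14, -24, -36, -43]
  [45, -28, -43, 38, 45] -> [-43, -28, 38, 45, 45] -> [-43, -28, 38, 45] -> [45, 38, -28, -43]
  probe: [-35, 15, -36, -6, -33, -47, -31, 44, 33, 8] -> [-47, -36, -35, -33, -31, -6, 8, 15, 33, 44] -> [-47, -36, -35, -33, -31, -6, 8, 15, 33, 44] -> [44, 33, 15, 8, -6, -31, -33, -35, -36, -47]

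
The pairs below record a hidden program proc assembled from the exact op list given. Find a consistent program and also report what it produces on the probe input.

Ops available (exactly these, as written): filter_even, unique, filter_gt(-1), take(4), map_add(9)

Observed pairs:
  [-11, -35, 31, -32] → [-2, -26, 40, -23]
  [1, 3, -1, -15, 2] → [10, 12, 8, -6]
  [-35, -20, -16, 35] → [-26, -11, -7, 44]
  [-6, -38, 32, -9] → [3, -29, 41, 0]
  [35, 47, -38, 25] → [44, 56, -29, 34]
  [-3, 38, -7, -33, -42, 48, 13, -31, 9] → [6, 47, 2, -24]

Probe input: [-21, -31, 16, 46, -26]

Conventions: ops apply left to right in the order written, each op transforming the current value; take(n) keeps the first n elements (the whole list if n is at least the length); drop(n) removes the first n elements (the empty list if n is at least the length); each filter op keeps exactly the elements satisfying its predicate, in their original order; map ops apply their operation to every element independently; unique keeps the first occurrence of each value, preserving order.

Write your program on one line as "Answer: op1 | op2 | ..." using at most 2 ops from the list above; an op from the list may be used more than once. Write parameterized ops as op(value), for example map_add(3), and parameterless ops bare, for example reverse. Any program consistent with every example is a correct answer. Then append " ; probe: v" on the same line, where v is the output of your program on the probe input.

map_add(9) | take(4) ; probe: [-12, -22, 25, 55]

Check, running the answer program on each example:
  [-11, -35, 31, -32] -> [-2, -26, 40, -23] -> [-2, -26, 40, -23]
  [1, 3, -1, -15, 2] -> [10, 12, 8, -6, 11] -> [10, 12, 8, -6]
  [-35, -20, -16, 35] -> [-26, -11, -7, 44] -> [-26, -11, -7, 44]
  [-6, -38, 32, -9] -> [3, -29, 41, 0] -> [3, -29, 41, 0]
  [35, 47, -38, 25] -> [44, 56, -29, 34] -> [44, 56, -29, 34]
  [-3, 38, -7, -33, -42, 48, 13, -31, 9] -> [6, 47, 2, -24, -33, 57, 22, -22, 18] -> [6, 47, 2, -24]
  probe: [-21, -31, 16, 46, -26] -> [-12, -22, 25, 55, -17] -> [-12, -22, 25, 55]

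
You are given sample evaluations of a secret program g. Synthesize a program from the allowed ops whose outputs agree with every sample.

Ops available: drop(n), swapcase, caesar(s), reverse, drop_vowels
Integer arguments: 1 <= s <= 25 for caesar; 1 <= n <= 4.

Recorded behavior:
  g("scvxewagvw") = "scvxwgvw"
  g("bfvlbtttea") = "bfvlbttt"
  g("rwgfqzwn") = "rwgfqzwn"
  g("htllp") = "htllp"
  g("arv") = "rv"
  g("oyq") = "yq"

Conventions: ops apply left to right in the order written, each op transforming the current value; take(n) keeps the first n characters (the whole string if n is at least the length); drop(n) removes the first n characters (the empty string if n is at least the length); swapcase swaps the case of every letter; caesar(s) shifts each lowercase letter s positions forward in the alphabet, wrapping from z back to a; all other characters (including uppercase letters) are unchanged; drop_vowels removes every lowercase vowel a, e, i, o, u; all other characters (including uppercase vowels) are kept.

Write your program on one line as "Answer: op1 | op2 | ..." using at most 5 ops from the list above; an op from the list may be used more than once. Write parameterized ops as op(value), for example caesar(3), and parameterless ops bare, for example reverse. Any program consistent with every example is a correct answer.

reverse | drop_vowels | swapcase | reverse | swapcase

Check, running the answer program on each example:
  "scvxewagvw" -> "wvgawexvcs" -> "wvgwxvcs" -> "WVGWXVCS" -> "SCVXWGVW" -> "scvxwgvw"
  "bfvlbtttea" -> "aetttblvfb" -> "tttblvfb" -> "TTTBLVFB" -> "BFVLBTTT" -> "bfvlbttt"
  "rwgfqzwn" -> "nwzqfgwr" -> "nwzqfgwr" -> "NWZQFGWR" -> "RWGFQZWN" -> "rwgfqzwn"
  "htllp" -> "pllth" -> "pllth" -> "PLLTH" -> "HTLLP" -> "htllp"
  "arv" -> "vra" -> "vr" -> "VR" -> "RV" -> "rv"
  "oyq" -> "qyo" -> "qy" -> "QY" -> "YQ" -> "yq"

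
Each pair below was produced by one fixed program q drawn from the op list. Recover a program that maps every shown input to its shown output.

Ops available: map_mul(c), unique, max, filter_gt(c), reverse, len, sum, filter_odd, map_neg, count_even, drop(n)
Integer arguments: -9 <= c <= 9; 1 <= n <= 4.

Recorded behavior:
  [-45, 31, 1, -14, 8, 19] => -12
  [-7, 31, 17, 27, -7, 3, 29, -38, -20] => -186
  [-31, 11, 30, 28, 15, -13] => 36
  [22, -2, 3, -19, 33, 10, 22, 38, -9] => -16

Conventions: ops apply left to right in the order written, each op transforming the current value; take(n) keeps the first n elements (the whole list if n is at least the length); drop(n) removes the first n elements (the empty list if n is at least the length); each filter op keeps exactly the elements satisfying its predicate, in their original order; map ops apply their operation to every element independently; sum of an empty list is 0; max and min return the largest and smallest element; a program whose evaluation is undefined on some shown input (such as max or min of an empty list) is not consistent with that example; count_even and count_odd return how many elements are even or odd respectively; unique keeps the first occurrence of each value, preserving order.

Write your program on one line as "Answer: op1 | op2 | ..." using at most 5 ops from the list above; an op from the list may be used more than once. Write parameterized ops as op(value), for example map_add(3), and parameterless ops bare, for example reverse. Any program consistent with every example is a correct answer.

reverse | filter_odd | map_mul(-2) | sum

Check, running the answer program on each example:
  [-45, 31, 1, -14, 8, 19] -> [19, 8, -14, 1, 31, -45] -> [19, 1, 31, -45] -> [-38, -2, -62, 90] -> -12
  [-7, 31, 17, 27, -7, 3, 29, -38, -20] -> [-20, -38, 29, 3, -7, 27, 17, 31, -7] -> [29, 3, -7, 27, 17, 31, -7] -> [-58, -6, 14, -54, -34, -62, 14] -> -186
  [-31, 11, 30, 28, 15, -13] -> [-13, 15, 28, 30, 11, -31] -> [-13, 15, 11, -31] -> [26, -30, -22, 62] -> 36
  [22, -2, 3, -19, 33, 10, 22, 38, -9] -> [-9, 38, 22, 10, 33, -19, 3, -2, 22] -> [-9, 33, -19, 3] -> [18, -66, 38, -6] -> -16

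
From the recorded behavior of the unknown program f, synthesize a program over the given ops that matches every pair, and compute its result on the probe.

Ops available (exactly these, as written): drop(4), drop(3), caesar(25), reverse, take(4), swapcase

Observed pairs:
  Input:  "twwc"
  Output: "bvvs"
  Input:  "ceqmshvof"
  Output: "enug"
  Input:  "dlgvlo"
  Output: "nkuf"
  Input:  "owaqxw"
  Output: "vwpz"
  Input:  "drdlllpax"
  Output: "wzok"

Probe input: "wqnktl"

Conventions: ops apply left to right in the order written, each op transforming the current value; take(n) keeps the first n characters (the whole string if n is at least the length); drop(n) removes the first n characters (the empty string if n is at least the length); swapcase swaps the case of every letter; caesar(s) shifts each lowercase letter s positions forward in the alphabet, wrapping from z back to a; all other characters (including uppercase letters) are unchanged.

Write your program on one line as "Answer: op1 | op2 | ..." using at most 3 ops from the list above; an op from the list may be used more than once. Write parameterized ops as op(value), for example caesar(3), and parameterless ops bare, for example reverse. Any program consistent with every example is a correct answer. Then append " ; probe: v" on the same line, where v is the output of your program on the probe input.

reverse | take(4) | caesar(25) ; probe: "ksjm"

Check, running the answer program on each example:
  "twwc" -> "cwwt" -> "cwwt" -> "bvvs"
  "ceqmshvof" -> "fovhsmqec" -> "fovh" -> "enug"
  "dlgvlo" -> "olvgld" -> "olvg" -> "nkuf"
  "owaqxw" -> "wxqawo" -> "wxqa" -> "vwpz"
  "drdlllpax" -> "xapllldrd" -> "xapl" -> "wzok"
  probe: "wqnktl" -> "ltknqw" -> "ltkn" -> "ksjm"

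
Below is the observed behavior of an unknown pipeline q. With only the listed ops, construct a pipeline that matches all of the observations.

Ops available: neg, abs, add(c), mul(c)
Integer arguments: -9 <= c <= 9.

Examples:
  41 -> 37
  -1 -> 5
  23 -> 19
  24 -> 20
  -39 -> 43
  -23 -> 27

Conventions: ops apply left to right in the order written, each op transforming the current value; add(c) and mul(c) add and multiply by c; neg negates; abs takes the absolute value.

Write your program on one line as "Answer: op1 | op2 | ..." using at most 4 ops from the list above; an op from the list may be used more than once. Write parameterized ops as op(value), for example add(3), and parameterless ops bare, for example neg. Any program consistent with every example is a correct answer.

add(-4) | neg | abs

Check, running the answer program on each example:
  41 -> 37 -> -37 -> 37
  -1 -> -5 -> 5 -> 5
  23 -> 19 -> -19 -> 19
  24 -> 20 -> -20 -> 20
  -39 -> -43 -> 43 -> 43
  -23 -> -27 -> 27 -> 27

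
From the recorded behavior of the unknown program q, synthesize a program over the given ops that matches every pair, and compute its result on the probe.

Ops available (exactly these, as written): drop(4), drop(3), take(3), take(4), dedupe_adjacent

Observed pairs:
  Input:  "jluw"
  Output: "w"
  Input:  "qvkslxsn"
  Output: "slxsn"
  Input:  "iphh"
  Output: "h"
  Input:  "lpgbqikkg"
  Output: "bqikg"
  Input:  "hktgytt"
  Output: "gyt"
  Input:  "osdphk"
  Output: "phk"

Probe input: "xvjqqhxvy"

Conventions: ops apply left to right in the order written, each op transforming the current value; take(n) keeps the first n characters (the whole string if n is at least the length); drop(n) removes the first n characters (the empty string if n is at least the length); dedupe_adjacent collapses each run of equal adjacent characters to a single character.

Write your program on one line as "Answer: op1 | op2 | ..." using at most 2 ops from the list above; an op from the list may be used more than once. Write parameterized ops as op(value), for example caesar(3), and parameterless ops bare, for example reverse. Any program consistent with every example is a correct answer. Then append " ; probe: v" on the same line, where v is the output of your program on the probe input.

drop(3) | dedupe_adjacent ; probe: "qhxvy"

Check, running the answer program on each example:
  "jluw" -> "w" -> "w"
  "qvkslxsn" -> "slxsn" -> "slxsn"
  "iphh" -> "h" -> "h"
  "lpgbqikkg" -> "bqikkg" -> "bqikg"
  "hktgytt" -> "gytt" -> "gyt"
  "osdphk" -> "phk" -> "phk"
  probe: "xvjqqhxvy" -> "qqhxvy" -> "qhxvy"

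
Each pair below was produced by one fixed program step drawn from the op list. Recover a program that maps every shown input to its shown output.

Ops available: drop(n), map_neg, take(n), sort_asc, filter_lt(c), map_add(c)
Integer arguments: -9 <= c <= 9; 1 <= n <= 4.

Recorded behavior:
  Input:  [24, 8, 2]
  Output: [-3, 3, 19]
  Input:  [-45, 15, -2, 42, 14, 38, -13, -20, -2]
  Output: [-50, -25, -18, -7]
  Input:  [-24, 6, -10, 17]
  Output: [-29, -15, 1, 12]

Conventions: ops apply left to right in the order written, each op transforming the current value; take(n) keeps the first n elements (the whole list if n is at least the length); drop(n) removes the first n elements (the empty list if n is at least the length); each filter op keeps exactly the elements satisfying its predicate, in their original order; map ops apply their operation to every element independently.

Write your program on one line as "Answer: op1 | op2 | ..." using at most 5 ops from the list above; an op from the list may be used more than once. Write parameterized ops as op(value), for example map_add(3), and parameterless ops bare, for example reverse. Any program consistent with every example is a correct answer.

map_add(-6) | map_add(1) | sort_asc | take(4)

Check, running the answer program on each example:
  [24, 8, 2] -> [18, 2, -4] -> [19, 3, -3] -> [-3, 3, 19] -> [-3, 3, 19]
  [-45, 15, -2, 42, 14, 38, -13, -20, -2] -> [-51, 9, -8, 36, 8, 32, -19, -26, -8] -> [-50, 10, -7, 37, 9, 33, -18, -25, -7] -> [-50, -25, -18, -7, -7, 9, 10, 33, 37] -> [-50, -25, -18, -7]
  [-24, 6, -10, 17] -> [-30, 0, -16, 11] -> [-29, 1, -15, 12] -> [-29, -15, 1, 12] -> [-29, -15, 1, 12]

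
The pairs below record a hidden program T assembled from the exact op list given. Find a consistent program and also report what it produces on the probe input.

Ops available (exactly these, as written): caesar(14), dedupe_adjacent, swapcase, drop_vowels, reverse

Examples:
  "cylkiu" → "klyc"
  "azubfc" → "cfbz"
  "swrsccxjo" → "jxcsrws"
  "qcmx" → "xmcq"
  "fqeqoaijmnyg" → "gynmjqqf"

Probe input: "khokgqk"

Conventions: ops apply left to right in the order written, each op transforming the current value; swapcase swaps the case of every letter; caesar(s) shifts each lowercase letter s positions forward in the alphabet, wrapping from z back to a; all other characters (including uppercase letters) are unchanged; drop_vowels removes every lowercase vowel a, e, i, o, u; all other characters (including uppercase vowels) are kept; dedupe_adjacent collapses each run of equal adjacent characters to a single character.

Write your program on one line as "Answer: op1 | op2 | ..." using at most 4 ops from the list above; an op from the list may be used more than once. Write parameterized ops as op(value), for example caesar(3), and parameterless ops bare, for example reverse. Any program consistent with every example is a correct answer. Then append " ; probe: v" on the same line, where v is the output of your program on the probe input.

dedupe_adjacent | drop_vowels | reverse ; probe: "kqgkhk"

Check, running the answer program on each example:
  "cylkiu" -> "cylkiu" -> "cylk" -> "klyc"
  "azubfc" -> "azubfc" -> "zbfc" -> "cfbz"
  "swrsccxjo" -> "swrscxjo" -> "swrscxj" -> "jxcsrws"
  "qcmx" -> "qcmx" -> "qcmx" -> "xmcq"
  "fqeqoaijmnyg" -> "fqeqoaijmnyg" -> "fqqjmnyg" -> "gynmjqqf"
  probe: "khokgqk" -> "khokgqk" -> "khkgqk" -> "kqgkhk"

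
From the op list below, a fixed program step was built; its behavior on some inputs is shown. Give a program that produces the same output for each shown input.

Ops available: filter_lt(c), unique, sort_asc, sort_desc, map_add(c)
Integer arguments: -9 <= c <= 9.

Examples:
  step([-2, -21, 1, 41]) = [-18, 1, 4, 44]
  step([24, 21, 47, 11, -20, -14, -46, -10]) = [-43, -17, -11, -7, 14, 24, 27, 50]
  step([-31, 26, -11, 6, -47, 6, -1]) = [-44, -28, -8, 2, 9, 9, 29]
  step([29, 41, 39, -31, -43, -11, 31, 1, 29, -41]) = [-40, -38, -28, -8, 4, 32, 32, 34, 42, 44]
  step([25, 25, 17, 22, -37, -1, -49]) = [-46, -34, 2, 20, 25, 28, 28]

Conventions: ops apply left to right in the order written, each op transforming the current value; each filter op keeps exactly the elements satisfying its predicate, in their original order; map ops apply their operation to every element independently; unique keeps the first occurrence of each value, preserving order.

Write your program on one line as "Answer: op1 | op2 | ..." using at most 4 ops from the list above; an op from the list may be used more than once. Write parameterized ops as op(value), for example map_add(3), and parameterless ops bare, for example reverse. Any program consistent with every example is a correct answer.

map_add(7) | map_add(-3) | sort_asc | map_add(-1)

Check, running the answer program on each example:
  [-2, -21, 1, 41] -> [5, -14, 8, 48] -> [2, -17, 5, 45] -> [-17, 2, 5, 45] -> [-18, 1, 4, 44]
  [24, 21, 47, 11, -20, -14, -46, -10] -> [31, 28, 54, 18, -13, -7, -39, -3] -> [28, 25, 51, 15, -16, -10, -42, -6] -> [-42, -16, -10, -6, 15, 25, 28, 51] -> [-43, -17, -11, -7, 14, 24, 27, 50]
  [-31, 26, -11, 6, -47, 6, -1] -> [-24, 33, -4, 13, -40, 13, 6] -> [-27, 30, -7, 10, -43, 10, 3] -> [-43, -27, -7, 3, 10, 10, 30] -> [-44, -28, -8, 2, 9, 9, 29]
  [29, 41, 39, -31, -43, -11, 31, 1, 29, -41] -> [36, 48, 46, -24, -36, -4, 38, 8, 36, -34] -> [33, 45, 43, -27, -39, -7, 35, 5, 33, -37] -> [-39, -37, -27, -7, 5, 33, 33, 35, 43, 45] -> [-40, -38, -28, -8, 4, 32, 32, 34, 42, 44]
  [25, 25, 17, 22, -37, -1, -49] -> [32, 32, 24, 29, -30, 6, -42] -> [29, 29, 21, 26, -33, 3, -45] -> [-45, -33, 3, 21, 26, 29, 29] -> [-46, -34, 2, 20, 25, 28, 28]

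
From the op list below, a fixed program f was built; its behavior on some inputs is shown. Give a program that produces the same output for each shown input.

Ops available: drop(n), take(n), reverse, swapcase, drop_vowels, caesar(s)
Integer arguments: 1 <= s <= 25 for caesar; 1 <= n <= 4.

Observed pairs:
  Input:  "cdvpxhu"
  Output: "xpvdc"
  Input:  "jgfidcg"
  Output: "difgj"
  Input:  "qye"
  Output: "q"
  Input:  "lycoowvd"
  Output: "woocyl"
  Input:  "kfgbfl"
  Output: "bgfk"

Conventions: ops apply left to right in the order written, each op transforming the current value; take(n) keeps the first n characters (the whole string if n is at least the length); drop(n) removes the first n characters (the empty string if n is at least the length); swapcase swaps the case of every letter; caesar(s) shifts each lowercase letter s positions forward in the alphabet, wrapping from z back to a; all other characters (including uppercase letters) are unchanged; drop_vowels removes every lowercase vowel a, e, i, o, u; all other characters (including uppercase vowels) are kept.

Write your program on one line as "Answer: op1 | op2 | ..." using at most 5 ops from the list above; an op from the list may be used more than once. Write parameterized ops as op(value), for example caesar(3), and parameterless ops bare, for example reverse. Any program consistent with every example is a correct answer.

swapcase | reverse | swapcase | drop(2)

Check, running the answer program on each example:
  "cdvpxhu" -> "CDVPXHU" -> "UHXPVDC" -> "uhxpvdc" -> "xpvdc"
  "jgfidcg" -> "JGFIDCG" -> "GCDIFGJ" -> "gcdifgj" -> "difgj"
  "qye" -> "QYE" -> "EYQ" -> "eyq" -> "q"
  "lycoowvd" -> "LYCOOWVD" -> "DVWOOCYL" -> "dvwoocyl" -> "woocyl"
  "kfgbfl" -> "KFGBFL" -> "LFBGFK" -> "lfbgfk" -> "bgfk"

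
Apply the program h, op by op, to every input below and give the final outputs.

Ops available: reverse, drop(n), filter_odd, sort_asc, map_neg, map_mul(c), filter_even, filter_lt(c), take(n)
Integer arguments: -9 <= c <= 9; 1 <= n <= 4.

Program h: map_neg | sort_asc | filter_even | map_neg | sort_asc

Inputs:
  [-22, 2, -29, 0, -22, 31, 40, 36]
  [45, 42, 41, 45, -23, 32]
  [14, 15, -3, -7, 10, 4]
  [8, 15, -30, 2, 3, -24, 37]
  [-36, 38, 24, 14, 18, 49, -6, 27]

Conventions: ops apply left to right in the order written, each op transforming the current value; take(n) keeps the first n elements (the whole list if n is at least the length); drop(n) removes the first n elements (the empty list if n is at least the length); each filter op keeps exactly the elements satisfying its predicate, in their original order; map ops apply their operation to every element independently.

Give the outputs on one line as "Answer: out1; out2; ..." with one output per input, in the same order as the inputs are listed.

Execution, op by op:
  [-22, 2, -29, 0, -22, 31, 40, 36] -> [22, -2, 29, 0, 22, -31, -40, -36] -> [-40, -36, -31, -2, 0, 22, 22, 29] -> [-40, -36, -2, 0, 22, 22] -> [40, 36, 2, 0, -22, -22] -> [-22, -22, 0, 2, 36, 40]
  [45, 42, 41, 45, -23, 32] -> [-45, -42, -41, -45, 23, -32] -> [-45, -45, -42, -41, -32, 23] -> [-42, -32] -> [42, 32] -> [32, 42]
  [14, 15, -3, -7, 10, 4] -> [-14, -15, 3, 7, -10, -4] -> [-15, -14, -10, -4, 3, 7] -> [-14, -10, -4] -> [14, 10, 4] -> [4, 10, 14]
  [8, 15, -30, 2, 3, -24, 37] -> [-8, -15, 30, -2, -3, 24, -37] -> [-37, -15, -8, -3, -2, 24, 30] -> [-8, -2, 24, 30] -> [8, 2, -24, -30] -> [-30, -24, 2, 8]
  [-36, 38, 24, 14, 18, 49, -6, 27] -> [36, -38, -24, -14, -18, -49, 6, -27] -> [-49, -38, -27, -24, -18, -14, 6, 36] -> [-38, -24, -18, -14, 6, 36] -> [38, 24, 18, 14, -6, -36] -> [-36, -6, 14, 18, 24, 38]

[-22, -22, 0, 2, 36, 40]; [32, 42]; [4, 10, 14]; [-30, -24, 2, 8]; [-36, -6, 14, 18, 24, 38]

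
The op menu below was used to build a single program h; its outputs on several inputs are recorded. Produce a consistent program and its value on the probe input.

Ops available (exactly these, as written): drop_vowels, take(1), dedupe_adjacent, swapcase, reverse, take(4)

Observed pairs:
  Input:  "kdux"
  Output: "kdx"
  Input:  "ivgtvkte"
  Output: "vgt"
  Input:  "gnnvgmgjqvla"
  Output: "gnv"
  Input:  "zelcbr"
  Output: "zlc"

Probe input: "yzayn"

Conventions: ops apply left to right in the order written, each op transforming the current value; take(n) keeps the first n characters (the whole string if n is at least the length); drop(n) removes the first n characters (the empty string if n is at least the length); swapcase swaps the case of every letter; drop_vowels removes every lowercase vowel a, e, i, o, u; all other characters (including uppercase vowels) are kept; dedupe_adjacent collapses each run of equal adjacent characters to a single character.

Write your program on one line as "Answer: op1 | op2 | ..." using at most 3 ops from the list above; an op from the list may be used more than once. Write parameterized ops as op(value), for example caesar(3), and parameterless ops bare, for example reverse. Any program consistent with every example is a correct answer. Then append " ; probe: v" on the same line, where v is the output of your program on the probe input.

take(4) | drop_vowels | dedupe_adjacent ; probe: "yzy"

Check, running the answer program on each example:
  "kdux" -> "kdux" -> "kdx" -> "kdx"
  "ivgtvkte" -> "ivgt" -> "vgt" -> "vgt"
  "gnnvgmgjqvla" -> "gnnv" -> "gnnv" -> "gnv"
  "zelcbr" -> "zelc" -> "zlc" -> "zlc"
  probe: "yzayn" -> "yzay" -> "yzy" -> "yzy"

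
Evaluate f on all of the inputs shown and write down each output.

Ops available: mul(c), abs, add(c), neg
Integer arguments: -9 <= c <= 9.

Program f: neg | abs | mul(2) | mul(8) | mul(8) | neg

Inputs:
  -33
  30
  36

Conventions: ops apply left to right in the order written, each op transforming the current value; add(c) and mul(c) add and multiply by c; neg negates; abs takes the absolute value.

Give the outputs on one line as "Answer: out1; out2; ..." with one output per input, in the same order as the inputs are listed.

-4224; -3840; -4608

Execution, op by op:
  -33 -> 33 -> 33 -> 66 -> 528 -> 4224 -> -4224
  30 -> -30 -> 30 -> 60 -> 480 -> 3840 -> -3840
  36 -> -36 -> 36 -> 72 -> 576 -> 4608 -> -4608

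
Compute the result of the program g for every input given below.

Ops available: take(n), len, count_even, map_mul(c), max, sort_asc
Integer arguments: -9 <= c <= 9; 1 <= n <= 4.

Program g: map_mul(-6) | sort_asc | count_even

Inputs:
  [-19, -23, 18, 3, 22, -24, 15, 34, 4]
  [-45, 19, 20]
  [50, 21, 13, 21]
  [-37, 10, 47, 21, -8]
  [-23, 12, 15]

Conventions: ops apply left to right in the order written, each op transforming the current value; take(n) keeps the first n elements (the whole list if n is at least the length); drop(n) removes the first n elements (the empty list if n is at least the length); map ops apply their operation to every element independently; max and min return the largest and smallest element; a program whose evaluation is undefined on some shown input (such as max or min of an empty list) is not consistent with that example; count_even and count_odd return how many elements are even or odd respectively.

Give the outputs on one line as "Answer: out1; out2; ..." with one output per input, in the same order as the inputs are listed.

9; 3; 4; 5; 3

Execution, op by op:
  [-19, -23, 18, 3, 22, -24, 15, 34, 4] -> [114, 138, -108, -18, -132, 144, -90, -204, -24] -> [-204, -132, -108, -90, -24, -18, 114, 138, 144] -> 9
  [-45, 19, 20] -> [270, -114, -120] -> [-120, -114, 270] -> 3
  [50, 21, 13, 21] -> [-300, -126, -78, -126] -> [-300, -126, -126, -78] -> 4
  [-37, 10, 47, 21, -8] -> [222, -60, -282, -126, 48] -> [-282, -126, -60, 48, 222] -> 5
  [-23, 12, 15] -> [138, -72, -90] -> [-90, -72, 138] -> 3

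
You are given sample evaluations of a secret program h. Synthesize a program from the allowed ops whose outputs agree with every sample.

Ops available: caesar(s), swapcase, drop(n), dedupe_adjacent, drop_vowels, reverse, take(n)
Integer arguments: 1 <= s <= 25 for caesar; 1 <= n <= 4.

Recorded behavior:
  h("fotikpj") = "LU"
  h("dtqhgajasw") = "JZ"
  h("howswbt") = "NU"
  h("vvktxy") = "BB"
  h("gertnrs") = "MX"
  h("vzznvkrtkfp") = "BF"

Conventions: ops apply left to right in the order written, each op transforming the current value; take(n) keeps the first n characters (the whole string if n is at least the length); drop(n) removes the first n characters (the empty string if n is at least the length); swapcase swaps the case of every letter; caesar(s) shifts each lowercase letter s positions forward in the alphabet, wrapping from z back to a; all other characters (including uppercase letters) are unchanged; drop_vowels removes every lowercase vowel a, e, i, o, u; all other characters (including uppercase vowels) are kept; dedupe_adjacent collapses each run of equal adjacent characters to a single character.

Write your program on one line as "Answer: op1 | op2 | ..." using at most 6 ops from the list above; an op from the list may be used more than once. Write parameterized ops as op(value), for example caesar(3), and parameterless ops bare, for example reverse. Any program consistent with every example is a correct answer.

caesar(4) | take(4) | drop_vowels | take(2) | caesar(2) | swapcase

Check, running the answer program on each example:
  "fotikpj" -> "jsxmotn" -> "jsxm" -> "jsxm" -> "js" -> "lu" -> "LU"
  "dtqhgajasw" -> "hxulkenewa" -> "hxul" -> "hxl" -> "hx" -> "jz" -> "JZ"
  "howswbt" -> "lsawafx" -> "lsaw" -> "lsw" -> "ls" -> "nu" -> "NU"
  "vvktxy" -> "zzoxbc" -> "zzox" -> "zzx" -> "zz" -> "bb" -> "BB"
  "gertnrs" -> "kivxrvw" -> "kivx" -> "kvx" -> "kv" -> "mx" -> "MX"
  "vzznvkrtkfp" -> "zddrzovxojt" -> "zddr" -> "zddr" -> "zd" -> "bf" -> "BF"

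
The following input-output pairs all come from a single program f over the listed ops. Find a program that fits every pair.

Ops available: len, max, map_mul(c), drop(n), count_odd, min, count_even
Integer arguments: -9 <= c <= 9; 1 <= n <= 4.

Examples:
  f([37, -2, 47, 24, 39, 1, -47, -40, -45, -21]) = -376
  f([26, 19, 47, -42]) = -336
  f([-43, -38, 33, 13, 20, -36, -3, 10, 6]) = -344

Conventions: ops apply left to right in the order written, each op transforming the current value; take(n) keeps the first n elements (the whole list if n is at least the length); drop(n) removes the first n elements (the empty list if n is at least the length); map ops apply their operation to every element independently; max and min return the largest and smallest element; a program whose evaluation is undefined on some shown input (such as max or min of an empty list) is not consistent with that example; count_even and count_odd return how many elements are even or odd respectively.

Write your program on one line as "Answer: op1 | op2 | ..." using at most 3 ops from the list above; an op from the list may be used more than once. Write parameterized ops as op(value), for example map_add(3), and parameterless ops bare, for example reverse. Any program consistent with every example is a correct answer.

map_mul(8) | min

Check, running the answer program on each example:
  [37, -2, 47, 24, 39, 1, -47, -40, -45, -21] -> [296, -16, 376, 192, 312, 8, -376, -320, -360, -168] -> -376
  [26, 19, 47, -42] -> [208, 152, 376, -336] -> -336
  [-43, -38, 33, 13, 20, -36, -3, 10, 6] -> [-344, -304, 264, 104, 160, -288, -24, 80, 48] -> -344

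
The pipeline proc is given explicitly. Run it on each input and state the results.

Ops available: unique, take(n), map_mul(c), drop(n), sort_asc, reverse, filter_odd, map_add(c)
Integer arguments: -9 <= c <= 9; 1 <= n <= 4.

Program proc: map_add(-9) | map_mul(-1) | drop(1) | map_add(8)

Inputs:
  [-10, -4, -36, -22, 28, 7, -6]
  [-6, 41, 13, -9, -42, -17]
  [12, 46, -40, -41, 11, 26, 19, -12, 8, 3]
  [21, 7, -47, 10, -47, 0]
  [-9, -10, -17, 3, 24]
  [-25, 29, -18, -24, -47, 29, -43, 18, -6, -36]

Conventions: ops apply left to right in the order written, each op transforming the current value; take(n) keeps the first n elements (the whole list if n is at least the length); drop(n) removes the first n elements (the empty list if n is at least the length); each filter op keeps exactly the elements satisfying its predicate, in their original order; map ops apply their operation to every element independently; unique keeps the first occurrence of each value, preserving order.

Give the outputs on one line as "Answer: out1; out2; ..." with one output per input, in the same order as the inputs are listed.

Execution, op by op:
  [-10, -4, -36, -22, 28, 7, -6] -> [-19, -13, -45, -31, 19, -2, -15] -> [19, 13, 45, 31, -19, 2, 15] -> [13, 45, 31, -19, 2, 15] -> [21, 53, 39, -11, 10, 23]
  [-6, 41, 13, -9, -42, -17] -> [-15, 32, 4, -18, -51, -26] -> [15, -32, -4, 18, 51, 26] -> [-32, -4, 18, 51, 26] -> [-24, 4, 26, 59, 34]
  [12, 46, -40, -41, 11, 26, 19, -12, 8, 3] -> [3, 37, -49, -50, 2, 17, 10, -21, -1, -6] -> [-3, -37, 49, 50, -2, -17, -10, 21, 1, 6] -> [-37, 49, 50, -2, -17, -10, 21, 1, 6] -> [-29, 57, 58, 6, -9, -2, 29, 9, 14]
  [21, 7, -47, 10, -47, 0] -> [12, -2, -56, 1, -56, -9] -> [-12, 2, 56, -1, 56, 9] -> [2, 56, -1, 56, 9] -> [10, 64, 7, 64, 17]
  [-9, -10, -17, 3, 24] -> [-18, -19, -26, -6, 15] -> [18, 19, 26, 6, -15] -> [19, 26, 6, -15] -> [27, 34, 14, -7]
  [-25, 29, -18, -24, -47, 29, -43, 18, -6, -36] -> [-34, 20, -27, -33, -56, 20, -52, 9, -15, -45] -> [34, -20, 27, 33, 56, -20, 52, -9, 15, 45] -> [-20, 27, 33, 56, -20, 52, -9, 15, 45] -> [-12, 35, 41, 64, -12, 60, -1, 23, 53]

[21, 53, 39, -11, 10, 23]; [-24, 4, 26, 59, 34]; [-29, 57, 58, 6, -9, -2, 29, 9, 14]; [10, 64, 7, 64, 17]; [27, 34, 14, -7]; [-12, 35, 41, 64, -12, 60, -1, 23, 53]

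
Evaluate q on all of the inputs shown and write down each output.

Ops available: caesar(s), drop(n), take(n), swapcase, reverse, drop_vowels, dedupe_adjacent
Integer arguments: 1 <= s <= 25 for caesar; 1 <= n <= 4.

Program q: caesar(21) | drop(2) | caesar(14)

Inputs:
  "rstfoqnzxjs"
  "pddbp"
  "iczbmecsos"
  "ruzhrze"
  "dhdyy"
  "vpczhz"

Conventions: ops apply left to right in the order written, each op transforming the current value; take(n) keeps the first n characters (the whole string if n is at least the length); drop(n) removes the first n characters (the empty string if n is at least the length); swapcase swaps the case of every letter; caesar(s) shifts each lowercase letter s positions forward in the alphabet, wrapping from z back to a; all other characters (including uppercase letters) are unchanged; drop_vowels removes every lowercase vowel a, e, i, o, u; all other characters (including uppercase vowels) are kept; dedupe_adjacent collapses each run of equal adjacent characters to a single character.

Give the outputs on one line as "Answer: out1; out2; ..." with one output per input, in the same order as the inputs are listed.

Execution, op by op:
  "rstfoqnzxjs" -> "mnoajliusen" -> "oajliusen" -> "coxzwigsb"
  "pddbp" -> "kyywk" -> "ywk" -> "mky"
  "iczbmecsos" -> "dxuwhzxnjn" -> "uwhzxnjn" -> "ikvnlbxb"
  "ruzhrze" -> "mpucmuz" -> "ucmuz" -> "iqain"
  "dhdyy" -> "ycytt" -> "ytt" -> "mhh"
  "vpczhz" -> "qkxucu" -> "xucu" -> "liqi"

"coxzwigsb"; "mky"; "ikvnlbxb"; "iqain"; "mhh"; "liqi"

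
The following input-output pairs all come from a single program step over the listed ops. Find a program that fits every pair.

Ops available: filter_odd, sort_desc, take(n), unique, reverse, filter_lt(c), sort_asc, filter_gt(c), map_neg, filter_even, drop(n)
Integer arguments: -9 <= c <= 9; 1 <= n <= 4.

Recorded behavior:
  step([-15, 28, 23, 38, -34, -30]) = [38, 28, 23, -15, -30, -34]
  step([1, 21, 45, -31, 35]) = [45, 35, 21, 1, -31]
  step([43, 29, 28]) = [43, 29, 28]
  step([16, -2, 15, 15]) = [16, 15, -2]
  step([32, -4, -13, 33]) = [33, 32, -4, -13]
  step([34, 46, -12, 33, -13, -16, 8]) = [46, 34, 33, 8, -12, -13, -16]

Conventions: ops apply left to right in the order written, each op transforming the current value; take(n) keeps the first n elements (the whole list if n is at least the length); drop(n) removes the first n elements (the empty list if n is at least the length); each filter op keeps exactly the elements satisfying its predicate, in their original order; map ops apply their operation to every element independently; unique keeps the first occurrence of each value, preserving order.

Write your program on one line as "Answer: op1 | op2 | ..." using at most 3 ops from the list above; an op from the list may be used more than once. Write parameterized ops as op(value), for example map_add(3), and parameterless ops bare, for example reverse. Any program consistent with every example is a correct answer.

unique | sort_desc

Check, running the answer program on each example:
  [-15, 28, 23, 38, -34, -30] -> [-15, 28, 23, 38, -34, -30] -> [38, 28, 23, -15, -30, -34]
  [1, 21, 45, -31, 35] -> [1, 21, 45, -31, 35] -> [45, 35, 21, 1, -31]
  [43, 29, 28] -> [43, 29, 28] -> [43, 29, 28]
  [16, -2, 15, 15] -> [16, -2, 15] -> [16, 15, -2]
  [32, -4, -13, 33] -> [32, -4, -13, 33] -> [33, 32, -4, -13]
  [34, 46, -12, 33, -13, -16, 8] -> [34, 46, -12, 33, -13, -16, 8] -> [46, 34, 33, 8, -12, -13, -16]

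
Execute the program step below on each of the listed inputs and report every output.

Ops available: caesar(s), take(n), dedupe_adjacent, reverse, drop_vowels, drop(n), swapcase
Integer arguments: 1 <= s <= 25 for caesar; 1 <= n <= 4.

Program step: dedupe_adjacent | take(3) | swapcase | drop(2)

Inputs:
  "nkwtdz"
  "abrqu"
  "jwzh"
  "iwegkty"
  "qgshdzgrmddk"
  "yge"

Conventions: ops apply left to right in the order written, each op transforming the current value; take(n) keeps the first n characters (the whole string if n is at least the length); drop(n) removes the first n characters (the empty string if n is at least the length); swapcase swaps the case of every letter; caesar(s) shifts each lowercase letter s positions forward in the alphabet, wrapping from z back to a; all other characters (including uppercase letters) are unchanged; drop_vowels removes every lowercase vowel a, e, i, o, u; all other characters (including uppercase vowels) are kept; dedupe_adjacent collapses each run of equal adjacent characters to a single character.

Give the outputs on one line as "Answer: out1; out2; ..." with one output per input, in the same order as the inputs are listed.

Execution, op by op:
  "nkwtdz" -> "nkwtdz" -> "nkw" -> "NKW" -> "W"
  "abrqu" -> "abrqu" -> "abr" -> "ABR" -> "R"
  "jwzh" -> "jwzh" -> "jwz" -> "JWZ" -> "Z"
  "iwegkty" -> "iwegkty" -> "iwe" -> "IWE" -> "E"
  "qgshdzgrmddk" -> "qgshdzgrmdk" -> "qgs" -> "QGS" -> "S"
  "yge" -> "yge" -> "yge" -> "YGE" -> "E"

"W"; "R"; "Z"; "E"; "S"; "E"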